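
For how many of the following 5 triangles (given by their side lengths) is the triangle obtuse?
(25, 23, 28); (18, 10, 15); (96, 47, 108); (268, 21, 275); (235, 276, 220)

(25,23,28): 23²+25² = 1154 > 784 = 28² → acute
(18,10,15): 10²+15² = 325 > 324 = 18² → acute
(96,47,108): 47²+96² = 11425 < 11664 = 108² → obtuse
(268,21,275): 21²+268² = 72265 < 75625 = 275² → obtuse
(235,276,220): 220²+235² = 103625 > 76176 = 276² → acute
2 of the 5 are obtuse.

2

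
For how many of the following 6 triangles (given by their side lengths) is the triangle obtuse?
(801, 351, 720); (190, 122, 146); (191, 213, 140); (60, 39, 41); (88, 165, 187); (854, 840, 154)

1

(801,351,720): 351²+720² = 641601 = 801² → right
(190,122,146): 122²+146² = 36200 > 36100 = 190² → acute
(191,213,140): 140²+191² = 56081 > 45369 = 213² → acute
(60,39,41): 39²+41² = 3202 < 3600 = 60² → obtuse
(88,165,187): 88²+165² = 34969 = 187² → right
(854,840,154): 154²+840² = 729316 = 854² → right
1 of the 6 is obtuse.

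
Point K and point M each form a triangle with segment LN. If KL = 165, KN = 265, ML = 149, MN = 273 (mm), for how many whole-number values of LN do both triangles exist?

297

From triangle KLN: 100 < LN < 430.
From triangle MLN: 124 < LN < 422.
Intersection: 124 < LN < 422, so integers 125 through 421: 297 values.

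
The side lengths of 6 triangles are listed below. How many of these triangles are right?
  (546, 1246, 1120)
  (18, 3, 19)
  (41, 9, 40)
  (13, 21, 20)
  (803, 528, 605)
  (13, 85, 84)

(546,1246,1120): 546²+1120² = 1552516 = 1246² → right
(18,3,19): 3²+18² = 333 < 361 = 19² → obtuse
(41,9,40): 9²+40² = 1681 = 41² → right
(13,21,20): 13²+20² = 569 > 441 = 21² → acute
(803,528,605): 528²+605² = 644809 = 803² → right
(13,85,84): 13²+84² = 7225 = 85² → right
4 of the 6 are right.

4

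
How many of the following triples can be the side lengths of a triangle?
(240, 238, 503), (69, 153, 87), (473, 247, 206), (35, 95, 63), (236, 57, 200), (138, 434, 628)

(238,240,503): 238+240 ≤ 503 → not valid
(69,87,153): 69+87 > 153 → valid
(206,247,473): 206+247 ≤ 473 → not valid
(35,63,95): 35+63 > 95 → valid
(57,200,236): 57+200 > 236 → valid
(138,434,628): 138+434 ≤ 628 → not valid
3 of the 6 triples form a triangle.

3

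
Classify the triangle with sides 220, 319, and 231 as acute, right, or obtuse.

Compare the square of the longest side to the sum of squares of the other two: 220² + 231² = 101761 = 319².

right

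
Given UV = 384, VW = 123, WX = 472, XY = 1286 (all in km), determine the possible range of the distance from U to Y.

307 ≤ UY ≤ 2265 km

The maximum is all hops collinear in one direction: 384 + 123 + 472 + 1286 = 2265.
The longest hop is 1286; the others sum to 979. Folding the others back against it leaves at least 1286 − 979 = 307.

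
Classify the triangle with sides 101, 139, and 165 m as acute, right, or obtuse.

Compare the square of the longest side to the sum of squares of the other two: 101² + 139² = 29522 > 27225 = 165².

acute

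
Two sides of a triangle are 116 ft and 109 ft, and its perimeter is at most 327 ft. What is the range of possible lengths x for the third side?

7 < x ≤ 102 ft

Triangle inequality alone gives 7 < x < 225.
The perimeter condition gives x ≤ 327 − 116 − 109 = 102.
Intersecting the two: 7 < x ≤ 102.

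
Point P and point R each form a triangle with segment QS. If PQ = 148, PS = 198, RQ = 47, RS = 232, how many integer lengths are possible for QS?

93

From triangle PQS: 50 < QS < 346.
From triangle RQS: 185 < QS < 279.
Intersection: 185 < QS < 279, so integers 186 through 278: 93 values.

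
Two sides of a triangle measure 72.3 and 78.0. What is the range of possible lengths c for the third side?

By the triangle inequality, c must be less than 72.3 + 78.0 = 150.3 and greater than |72.3 − 78.0| = 5.7.

5.7 < c < 150.3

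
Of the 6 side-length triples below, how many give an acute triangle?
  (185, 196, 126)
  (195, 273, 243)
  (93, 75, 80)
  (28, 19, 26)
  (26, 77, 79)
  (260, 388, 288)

5

(185,196,126): 126²+185² = 50101 > 38416 = 196² → acute
(195,273,243): 195²+243² = 97074 > 74529 = 273² → acute
(93,75,80): 75²+80² = 12025 > 8649 = 93² → acute
(28,19,26): 19²+26² = 1037 > 784 = 28² → acute
(26,77,79): 26²+77² = 6605 > 6241 = 79² → acute
(260,388,288): 260²+288² = 150544 = 388² → right
5 of the 6 are acute.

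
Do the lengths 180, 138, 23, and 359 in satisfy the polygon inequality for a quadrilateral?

No

For a quadrilateral, each side must be shorter than the sum of the others.
Here the longest side is 359, but the remaining 3 sides sum to only 341.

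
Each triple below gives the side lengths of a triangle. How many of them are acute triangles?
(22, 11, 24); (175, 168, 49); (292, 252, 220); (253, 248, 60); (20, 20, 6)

(22,11,24): 11²+22² = 605 > 576 = 24² → acute
(175,168,49): 49²+168² = 30625 = 175² → right
(292,252,220): 220²+252² = 111904 > 85264 = 292² → acute
(253,248,60): 60²+248² = 65104 > 64009 = 253² → acute
(20,20,6): 6²+20² = 436 > 400 = 20² → acute
4 of the 5 are acute.

4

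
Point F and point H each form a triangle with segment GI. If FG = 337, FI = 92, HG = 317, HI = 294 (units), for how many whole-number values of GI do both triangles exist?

From triangle FGI: 245 < GI < 429.
From triangle HGI: 23 < GI < 611.
Intersection: 245 < GI < 429, so integers 246 through 428: 183 values.

183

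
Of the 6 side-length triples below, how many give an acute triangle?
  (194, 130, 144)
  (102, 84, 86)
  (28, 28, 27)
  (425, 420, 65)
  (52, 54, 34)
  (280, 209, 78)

3

(194,130,144): 130²+144² = 37636 = 194² → right
(102,84,86): 84²+86² = 14452 > 10404 = 102² → acute
(28,28,27): 27²+28² = 1513 > 784 = 28² → acute
(425,420,65): 65²+420² = 180625 = 425² → right
(52,54,34): 34²+52² = 3860 > 2916 = 54² → acute
(280,209,78): 78²+209² = 49765 < 78400 = 280² → obtuse
3 of the 6 are acute.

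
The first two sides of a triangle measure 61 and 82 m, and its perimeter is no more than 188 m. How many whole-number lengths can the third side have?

Triangle inequality: 21 < x < 143. Perimeter ≤ 188 gives x ≤ 188 − 61 − 82 = 45.
So 21 < x ≤ 45; integers 22 through 45: 24 values.

24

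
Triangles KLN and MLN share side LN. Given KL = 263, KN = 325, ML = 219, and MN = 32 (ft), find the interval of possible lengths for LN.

From triangle KLN: |263 − 325| < LN < 263 + 325, i.e. 62 < LN < 588.
From triangle MLN: 187 < LN < 251.
Both must hold, so LN lies in the intersection.

187 < LN < 251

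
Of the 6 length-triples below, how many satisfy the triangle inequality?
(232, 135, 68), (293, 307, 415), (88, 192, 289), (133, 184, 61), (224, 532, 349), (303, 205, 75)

3

(68,135,232): 68+135 ≤ 232 → not valid
(293,307,415): 293+307 > 415 → valid
(88,192,289): 88+192 ≤ 289 → not valid
(61,133,184): 61+133 > 184 → valid
(224,349,532): 224+349 > 532 → valid
(75,205,303): 75+205 ≤ 303 → not valid
3 of the 6 triples form a triangle.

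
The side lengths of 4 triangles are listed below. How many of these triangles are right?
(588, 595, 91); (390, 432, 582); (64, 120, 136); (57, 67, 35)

(588,595,91): 91²+588² = 354025 = 595² → right
(390,432,582): 390²+432² = 338724 = 582² → right
(64,120,136): 64²+120² = 18496 = 136² → right
(57,67,35): 35²+57² = 4474 < 4489 = 67² → obtuse
3 of the 4 are right.

3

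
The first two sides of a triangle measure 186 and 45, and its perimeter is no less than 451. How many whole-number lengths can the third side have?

Triangle inequality: 141 < x < 231. Perimeter ≥ 451 gives x ≥ 451 − 186 − 45 = 220.
So 220 ≤ x < 231; integers 220 through 230: 11 values.

11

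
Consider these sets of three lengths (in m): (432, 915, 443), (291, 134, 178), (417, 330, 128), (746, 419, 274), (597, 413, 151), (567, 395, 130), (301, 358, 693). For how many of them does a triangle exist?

2

(432,443,915): 432+443 ≤ 915 → not valid
(134,178,291): 134+178 > 291 → valid
(128,330,417): 128+330 > 417 → valid
(274,419,746): 274+419 ≤ 746 → not valid
(151,413,597): 151+413 ≤ 597 → not valid
(130,395,567): 130+395 ≤ 567 → not valid
(301,358,693): 301+358 ≤ 693 → not valid
2 of the 7 triples form a triangle.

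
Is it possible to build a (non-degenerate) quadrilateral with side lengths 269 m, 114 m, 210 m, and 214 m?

Yes

A quadrilateral exists iff every side is shorter than the sum of the others — equivalently, the longest side is less than the sum of the rest.
Longest side 269 < 538 (sum of the remaining 3), so yes.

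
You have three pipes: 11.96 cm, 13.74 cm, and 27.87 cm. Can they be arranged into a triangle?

The longest side is 27.87, but the other two sum to only 25.70.
25.70 < 27.87, so the triangle inequality fails.

No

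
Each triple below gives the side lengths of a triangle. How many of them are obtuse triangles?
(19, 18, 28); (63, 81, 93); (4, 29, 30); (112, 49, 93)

3

(19,18,28): 18²+19² = 685 < 784 = 28² → obtuse
(63,81,93): 63²+81² = 10530 > 8649 = 93² → acute
(4,29,30): 4²+29² = 857 < 900 = 30² → obtuse
(112,49,93): 49²+93² = 11050 < 12544 = 112² → obtuse
3 of the 4 are obtuse.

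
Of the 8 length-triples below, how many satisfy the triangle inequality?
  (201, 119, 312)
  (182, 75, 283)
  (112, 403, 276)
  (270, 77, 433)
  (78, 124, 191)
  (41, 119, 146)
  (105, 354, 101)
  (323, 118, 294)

4

(119,201,312): 119+201 > 312 → valid
(75,182,283): 75+182 ≤ 283 → not valid
(112,276,403): 112+276 ≤ 403 → not valid
(77,270,433): 77+270 ≤ 433 → not valid
(78,124,191): 78+124 > 191 → valid
(41,119,146): 41+119 > 146 → valid
(101,105,354): 101+105 ≤ 354 → not valid
(118,294,323): 118+294 > 323 → valid
4 of the 8 triples form a triangle.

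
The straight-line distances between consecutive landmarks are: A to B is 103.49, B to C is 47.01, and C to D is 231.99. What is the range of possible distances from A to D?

The maximum is all hops collinear in one direction: 103.49 + 47.01 + 231.99 = 382.49.
The longest hop is 231.99; the others sum to 150.50. Folding the others back against it leaves at least 231.99 − 150.50 = 81.49.

81.49 ≤ AD ≤ 382.49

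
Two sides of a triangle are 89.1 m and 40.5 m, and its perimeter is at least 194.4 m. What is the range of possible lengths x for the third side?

Triangle inequality alone gives 48.6 < x < 129.6.
The perimeter condition gives x ≥ 194.4 − 89.1 − 40.5 = 64.8.
Intersecting the two: 64.8 ≤ x < 129.6.

64.8 ≤ x < 129.6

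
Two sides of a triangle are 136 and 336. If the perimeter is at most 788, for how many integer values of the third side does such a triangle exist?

116

Triangle inequality: 200 < x < 472. Perimeter ≤ 788 gives x ≤ 788 − 136 − 336 = 316.
So 200 < x ≤ 316; integers 201 through 316: 116 values.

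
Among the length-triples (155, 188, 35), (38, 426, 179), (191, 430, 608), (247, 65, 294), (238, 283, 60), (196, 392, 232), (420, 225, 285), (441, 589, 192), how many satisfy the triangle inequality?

(35,155,188): 35+155 > 188 → valid
(38,179,426): 38+179 ≤ 426 → not valid
(191,430,608): 191+430 > 608 → valid
(65,247,294): 65+247 > 294 → valid
(60,238,283): 60+238 > 283 → valid
(196,232,392): 196+232 > 392 → valid
(225,285,420): 225+285 > 420 → valid
(192,441,589): 192+441 > 589 → valid
7 of the 8 triples form a triangle.

7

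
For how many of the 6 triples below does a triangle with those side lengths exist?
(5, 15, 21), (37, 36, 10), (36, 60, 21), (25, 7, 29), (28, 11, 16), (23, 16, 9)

3

(5,15,21): 5+15 ≤ 21 → not valid
(10,36,37): 10+36 > 37 → valid
(21,36,60): 21+36 ≤ 60 → not valid
(7,25,29): 7+25 > 29 → valid
(11,16,28): 11+16 ≤ 28 → not valid
(9,16,23): 9+16 > 23 → valid
3 of the 6 triples form a triangle.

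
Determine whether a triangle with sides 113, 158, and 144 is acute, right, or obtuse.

Compare the square of the longest side to the sum of squares of the other two: 113² + 144² = 33505 > 24964 = 158².

acute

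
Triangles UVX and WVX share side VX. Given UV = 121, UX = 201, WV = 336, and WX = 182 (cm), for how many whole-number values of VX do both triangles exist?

From triangle UVX: 80 < VX < 322.
From triangle WVX: 154 < VX < 518.
Intersection: 154 < VX < 322, so integers 155 through 321: 167 values.

167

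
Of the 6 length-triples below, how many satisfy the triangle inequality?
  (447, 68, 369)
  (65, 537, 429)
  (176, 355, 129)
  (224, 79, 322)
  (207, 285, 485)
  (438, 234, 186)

1

(68,369,447): 68+369 ≤ 447 → not valid
(65,429,537): 65+429 ≤ 537 → not valid
(129,176,355): 129+176 ≤ 355 → not valid
(79,224,322): 79+224 ≤ 322 → not valid
(207,285,485): 207+285 > 485 → valid
(186,234,438): 186+234 ≤ 438 → not valid
1 of the 6 triples forms a triangle.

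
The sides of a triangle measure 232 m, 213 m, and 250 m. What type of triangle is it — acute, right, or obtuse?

Compare the square of the longest side to the sum of squares of the other two: 213² + 232² = 99193 > 62500 = 250².

acute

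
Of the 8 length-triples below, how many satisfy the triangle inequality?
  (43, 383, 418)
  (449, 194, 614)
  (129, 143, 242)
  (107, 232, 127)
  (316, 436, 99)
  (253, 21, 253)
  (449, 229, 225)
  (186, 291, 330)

7

(43,383,418): 43+383 > 418 → valid
(194,449,614): 194+449 > 614 → valid
(129,143,242): 129+143 > 242 → valid
(107,127,232): 107+127 > 232 → valid
(99,316,436): 99+316 ≤ 436 → not valid
(21,253,253): 21+253 > 253 → valid
(225,229,449): 225+229 > 449 → valid
(186,291,330): 186+291 > 330 → valid
7 of the 8 triples form a triangle.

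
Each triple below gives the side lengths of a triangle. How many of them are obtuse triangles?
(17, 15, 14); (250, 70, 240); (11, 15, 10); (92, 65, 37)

2

(17,15,14): 14²+15² = 421 > 289 = 17² → acute
(250,70,240): 70²+240² = 62500 = 250² → right
(11,15,10): 10²+11² = 221 < 225 = 15² → obtuse
(92,65,37): 37²+65² = 5594 < 8464 = 92² → obtuse
2 of the 4 are obtuse.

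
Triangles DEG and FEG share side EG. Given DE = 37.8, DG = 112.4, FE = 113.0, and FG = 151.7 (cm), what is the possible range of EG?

74.6 < EG < 150.2

From triangle DEG: |37.8 − 112.4| < EG < 37.8 + 112.4, i.e. 74.6 < EG < 150.2.
From triangle FEG: 38.7 < EG < 264.7.
Both must hold, so EG lies in the intersection.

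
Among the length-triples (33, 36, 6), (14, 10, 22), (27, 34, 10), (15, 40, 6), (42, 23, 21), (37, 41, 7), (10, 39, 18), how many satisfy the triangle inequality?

5

(6,33,36): 6+33 > 36 → valid
(10,14,22): 10+14 > 22 → valid
(10,27,34): 10+27 > 34 → valid
(6,15,40): 6+15 ≤ 40 → not valid
(21,23,42): 21+23 > 42 → valid
(7,37,41): 7+37 > 41 → valid
(10,18,39): 10+18 ≤ 39 → not valid
5 of the 7 triples form a triangle.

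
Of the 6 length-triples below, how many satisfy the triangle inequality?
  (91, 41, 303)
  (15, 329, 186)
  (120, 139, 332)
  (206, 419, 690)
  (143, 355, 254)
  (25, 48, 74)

1

(41,91,303): 41+91 ≤ 303 → not valid
(15,186,329): 15+186 ≤ 329 → not valid
(120,139,332): 120+139 ≤ 332 → not valid
(206,419,690): 206+419 ≤ 690 → not valid
(143,254,355): 143+254 > 355 → valid
(25,48,74): 25+48 ≤ 74 → not valid
1 of the 6 triples forms a triangle.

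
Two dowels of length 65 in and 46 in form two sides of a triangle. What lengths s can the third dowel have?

19 < s < 111

By the triangle inequality, s must be less than 65 + 46 = 111 and greater than |65 − 46| = 19.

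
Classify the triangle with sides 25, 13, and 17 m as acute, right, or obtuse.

obtuse

Compare the square of the longest side to the sum of squares of the other two: 13² + 17² = 458 < 625 = 25².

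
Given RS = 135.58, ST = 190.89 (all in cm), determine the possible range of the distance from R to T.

By the triangle inequality, |135.58 − 190.89| ≤ RT ≤ 135.58 + 190.89.

55.31 ≤ RT ≤ 326.47 cm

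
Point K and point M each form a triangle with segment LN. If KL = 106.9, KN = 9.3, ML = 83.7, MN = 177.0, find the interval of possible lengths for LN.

From triangle KLN: |106.9 − 9.3| < LN < 106.9 + 9.3, i.e. 97.6 < LN < 116.2.
From triangle MLN: 93.3 < LN < 260.7.
Both must hold, so LN lies in the intersection.

97.6 < LN < 116.2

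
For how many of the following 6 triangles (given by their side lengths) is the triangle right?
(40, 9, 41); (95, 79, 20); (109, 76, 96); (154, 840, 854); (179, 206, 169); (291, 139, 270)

2

(40,9,41): 9²+40² = 1681 = 41² → right
(95,79,20): 20²+79² = 6641 < 9025 = 95² → obtuse
(109,76,96): 76²+96² = 14992 > 11881 = 109² → acute
(154,840,854): 154²+840² = 729316 = 854² → right
(179,206,169): 169²+179² = 60602 > 42436 = 206² → acute
(291,139,270): 139²+270² = 92221 > 84681 = 291² → acute
2 of the 6 are right.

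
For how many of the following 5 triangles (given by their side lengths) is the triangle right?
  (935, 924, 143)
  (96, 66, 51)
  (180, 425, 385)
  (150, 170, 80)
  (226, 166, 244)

(935,924,143): 143²+924² = 874225 = 935² → right
(96,66,51): 51²+66² = 6957 < 9216 = 96² → obtuse
(180,425,385): 180²+385² = 180625 = 425² → right
(150,170,80): 80²+150² = 28900 = 170² → right
(226,166,244): 166²+226² = 78632 > 59536 = 244² → acute
3 of the 5 are right.

3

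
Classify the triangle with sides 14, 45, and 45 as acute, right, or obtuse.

acute

Compare the square of the longest side to the sum of squares of the other two: 14² + 45² = 2221 > 2025 = 45².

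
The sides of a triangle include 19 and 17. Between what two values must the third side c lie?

By the triangle inequality, c must be less than 19 + 17 = 36 and greater than |19 − 17| = 2.

2 < c < 36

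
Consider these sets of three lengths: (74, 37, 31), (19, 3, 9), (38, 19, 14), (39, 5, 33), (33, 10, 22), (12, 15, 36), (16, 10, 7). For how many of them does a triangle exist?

1

(31,37,74): 31+37 ≤ 74 → not valid
(3,9,19): 3+9 ≤ 19 → not valid
(14,19,38): 14+19 ≤ 38 → not valid
(5,33,39): 5+33 ≤ 39 → not valid
(10,22,33): 10+22 ≤ 33 → not valid
(12,15,36): 12+15 ≤ 36 → not valid
(7,10,16): 7+10 > 16 → valid
1 of the 7 triples forms a triangle.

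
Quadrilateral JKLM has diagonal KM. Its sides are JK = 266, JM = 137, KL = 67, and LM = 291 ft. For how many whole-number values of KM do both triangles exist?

133

From triangle JKM: 129 < KM < 403.
From triangle LKM: 224 < KM < 358.
Intersection: 224 < KM < 358, so integers 225 through 357: 133 values.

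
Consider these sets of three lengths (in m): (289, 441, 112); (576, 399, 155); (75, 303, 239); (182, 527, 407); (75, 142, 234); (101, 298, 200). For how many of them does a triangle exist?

(112,289,441): 112+289 ≤ 441 → not valid
(155,399,576): 155+399 ≤ 576 → not valid
(75,239,303): 75+239 > 303 → valid
(182,407,527): 182+407 > 527 → valid
(75,142,234): 75+142 ≤ 234 → not valid
(101,200,298): 101+200 > 298 → valid
3 of the 6 triples form a triangle.

3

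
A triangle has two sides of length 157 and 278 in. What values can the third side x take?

By the triangle inequality, x must be less than 157 + 278 = 435 and greater than |157 − 278| = 121.

121 < x < 435 (in)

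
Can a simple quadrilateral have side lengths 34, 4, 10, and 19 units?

For a quadrilateral, each side must be shorter than the sum of the others.
Here the longest side is 34, but the remaining 3 sides sum to only 33.

No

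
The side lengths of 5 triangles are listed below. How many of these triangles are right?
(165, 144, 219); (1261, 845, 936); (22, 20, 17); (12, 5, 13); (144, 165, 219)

4

(165,144,219): 144²+165² = 47961 = 219² → right
(1261,845,936): 845²+936² = 1590121 = 1261² → right
(22,20,17): 17²+20² = 689 > 484 = 22² → acute
(12,5,13): 5²+12² = 169 = 13² → right
(144,165,219): 144²+165² = 47961 = 219² → right
4 of the 5 are right.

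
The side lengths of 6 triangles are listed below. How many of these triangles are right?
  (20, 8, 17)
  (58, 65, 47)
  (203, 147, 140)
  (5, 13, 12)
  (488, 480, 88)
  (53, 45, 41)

3

(20,8,17): 8²+17² = 353 < 400 = 20² → obtuse
(58,65,47): 47²+58² = 5573 > 4225 = 65² → acute
(203,147,140): 140²+147² = 41209 = 203² → right
(5,13,12): 5²+12² = 169 = 13² → right
(488,480,88): 88²+480² = 238144 = 488² → right
(53,45,41): 41²+45² = 3706 > 2809 = 53² → acute
3 of the 6 are right.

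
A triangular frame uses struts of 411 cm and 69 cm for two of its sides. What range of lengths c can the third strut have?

By the triangle inequality, c must be less than 411 + 69 = 480 and greater than |411 − 69| = 342.

342 < c < 480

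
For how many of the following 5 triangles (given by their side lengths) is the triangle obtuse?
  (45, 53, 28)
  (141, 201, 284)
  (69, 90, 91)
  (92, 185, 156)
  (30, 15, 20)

(45,53,28): 28²+45² = 2809 = 53² → right
(141,201,284): 141²+201² = 60282 < 80656 = 284² → obtuse
(69,90,91): 69²+90² = 12861 > 8281 = 91² → acute
(92,185,156): 92²+156² = 32800 < 34225 = 185² → obtuse
(30,15,20): 15²+20² = 625 < 900 = 30² → obtuse
3 of the 5 are obtuse.

3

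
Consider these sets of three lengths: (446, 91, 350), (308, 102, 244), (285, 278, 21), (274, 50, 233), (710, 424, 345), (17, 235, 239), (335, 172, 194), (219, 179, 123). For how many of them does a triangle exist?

(91,350,446): 91+350 ≤ 446 → not valid
(102,244,308): 102+244 > 308 → valid
(21,278,285): 21+278 > 285 → valid
(50,233,274): 50+233 > 274 → valid
(345,424,710): 345+424 > 710 → valid
(17,235,239): 17+235 > 239 → valid
(172,194,335): 172+194 > 335 → valid
(123,179,219): 123+179 > 219 → valid
7 of the 8 triples form a triangle.

7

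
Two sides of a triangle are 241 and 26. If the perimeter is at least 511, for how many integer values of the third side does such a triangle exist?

23

Triangle inequality: 215 < x < 267. Perimeter ≥ 511 gives x ≥ 511 − 241 − 26 = 244.
So 244 ≤ x < 267; integers 244 through 266: 23 values.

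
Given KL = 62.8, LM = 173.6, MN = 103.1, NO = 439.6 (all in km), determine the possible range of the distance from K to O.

100.1 ≤ KO ≤ 779.1 km

The maximum is all hops collinear in one direction: 62.8 + 173.6 + 103.1 + 439.6 = 779.1.
The longest hop is 439.6; the others sum to 339.5. Folding the others back against it leaves at least 439.6 − 339.5 = 100.1.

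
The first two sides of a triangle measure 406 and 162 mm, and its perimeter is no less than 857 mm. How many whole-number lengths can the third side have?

Triangle inequality: 244 < x < 568. Perimeter ≥ 857 gives x ≥ 857 − 406 − 162 = 289.
So 289 ≤ x < 568; integers 289 through 567: 279 values.

279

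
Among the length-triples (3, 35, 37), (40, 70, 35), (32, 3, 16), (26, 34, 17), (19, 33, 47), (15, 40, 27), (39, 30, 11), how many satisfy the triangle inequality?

(3,35,37): 3+35 > 37 → valid
(35,40,70): 35+40 > 70 → valid
(3,16,32): 3+16 ≤ 32 → not valid
(17,26,34): 17+26 > 34 → valid
(19,33,47): 19+33 > 47 → valid
(15,27,40): 15+27 > 40 → valid
(11,30,39): 11+30 > 39 → valid
6 of the 7 triples form a triangle.

6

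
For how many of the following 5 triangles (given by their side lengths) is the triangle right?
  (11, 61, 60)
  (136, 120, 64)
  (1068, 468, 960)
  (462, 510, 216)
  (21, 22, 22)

(11,61,60): 11²+60² = 3721 = 61² → right
(136,120,64): 64²+120² = 18496 = 136² → right
(1068,468,960): 468²+960² = 1140624 = 1068² → right
(462,510,216): 216²+462² = 260100 = 510² → right
(21,22,22): 21²+22² = 925 > 484 = 22² → acute
4 of the 5 are right.

4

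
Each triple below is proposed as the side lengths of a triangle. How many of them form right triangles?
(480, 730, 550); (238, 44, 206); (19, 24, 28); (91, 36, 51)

(480,730,550): 480²+550² = 532900 = 730² → right
(238,44,206): 44²+206² = 44372 < 56644 = 238² → obtuse
(19,24,28): 19²+24² = 937 > 784 = 28² → acute
(91,36,51): 36+51 ≤ 91, not a triangle
1 of the 4 is right.

1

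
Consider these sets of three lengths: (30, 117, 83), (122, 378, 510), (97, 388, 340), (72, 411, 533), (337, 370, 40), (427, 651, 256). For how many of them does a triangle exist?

3

(30,83,117): 30+83 ≤ 117 → not valid
(122,378,510): 122+378 ≤ 510 → not valid
(97,340,388): 97+340 > 388 → valid
(72,411,533): 72+411 ≤ 533 → not valid
(40,337,370): 40+337 > 370 → valid
(256,427,651): 256+427 > 651 → valid
3 of the 6 triples form a triangle.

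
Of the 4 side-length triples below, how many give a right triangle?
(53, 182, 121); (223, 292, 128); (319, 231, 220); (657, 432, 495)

2

(53,182,121): 53+121 ≤ 182, not a triangle
(223,292,128): 128²+223² = 66113 < 85264 = 292² → obtuse
(319,231,220): 220²+231² = 101761 = 319² → right
(657,432,495): 432²+495² = 431649 = 657² → right
2 of the 4 are right.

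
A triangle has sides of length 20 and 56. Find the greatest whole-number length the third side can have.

The third side must be strictly less than 20 + 56 = 76.
The largest integer below 76 is 75.

75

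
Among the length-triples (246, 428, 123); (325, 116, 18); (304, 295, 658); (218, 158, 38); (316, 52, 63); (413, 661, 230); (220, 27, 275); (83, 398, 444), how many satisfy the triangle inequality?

(123,246,428): 123+246 ≤ 428 → not valid
(18,116,325): 18+116 ≤ 325 → not valid
(295,304,658): 295+304 ≤ 658 → not valid
(38,158,218): 38+158 ≤ 218 → not valid
(52,63,316): 52+63 ≤ 316 → not valid
(230,413,661): 230+413 ≤ 661 → not valid
(27,220,275): 27+220 ≤ 275 → not valid
(83,398,444): 83+398 > 444 → valid
1 of the 8 triples forms a triangle.

1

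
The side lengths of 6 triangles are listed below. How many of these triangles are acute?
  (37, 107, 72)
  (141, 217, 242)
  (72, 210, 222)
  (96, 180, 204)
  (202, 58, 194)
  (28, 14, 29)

(37,107,72): 37²+72² = 6553 < 11449 = 107² → obtuse
(141,217,242): 141²+217² = 66970 > 58564 = 242² → acute
(72,210,222): 72²+210² = 49284 = 222² → right
(96,180,204): 96²+180² = 41616 = 204² → right
(202,58,194): 58²+194² = 41000 > 40804 = 202² → acute
(28,14,29): 14²+28² = 980 > 841 = 29² → acute
3 of the 6 are acute.

3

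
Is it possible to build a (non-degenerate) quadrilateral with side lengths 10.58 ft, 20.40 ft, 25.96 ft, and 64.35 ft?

No

For a quadrilateral, each side must be shorter than the sum of the others.
Here the longest side is 64.35, but the remaining 3 sides sum to only 56.94.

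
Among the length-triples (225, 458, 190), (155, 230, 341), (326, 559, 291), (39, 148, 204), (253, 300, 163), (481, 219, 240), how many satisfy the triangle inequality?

3

(190,225,458): 190+225 ≤ 458 → not valid
(155,230,341): 155+230 > 341 → valid
(291,326,559): 291+326 > 559 → valid
(39,148,204): 39+148 ≤ 204 → not valid
(163,253,300): 163+253 > 300 → valid
(219,240,481): 219+240 ≤ 481 → not valid
3 of the 6 triples form a triangle.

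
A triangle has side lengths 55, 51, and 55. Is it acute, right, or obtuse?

Compare the square of the longest side to the sum of squares of the other two: 51² + 55² = 5626 > 3025 = 55².

acute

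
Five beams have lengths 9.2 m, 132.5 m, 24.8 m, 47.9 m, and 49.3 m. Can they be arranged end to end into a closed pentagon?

No

For a pentagon, each side must be shorter than the sum of the others.
Here the longest side is 132.5, but the remaining 4 sides sum to only 131.2.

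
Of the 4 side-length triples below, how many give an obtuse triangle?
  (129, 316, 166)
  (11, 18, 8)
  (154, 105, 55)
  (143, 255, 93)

2

(129,316,166): 129+166 ≤ 316, not a triangle
(11,18,8): 8²+11² = 185 < 324 = 18² → obtuse
(154,105,55): 55²+105² = 14050 < 23716 = 154² → obtuse
(143,255,93): 93+143 ≤ 255, not a triangle
2 of the 4 are obtuse.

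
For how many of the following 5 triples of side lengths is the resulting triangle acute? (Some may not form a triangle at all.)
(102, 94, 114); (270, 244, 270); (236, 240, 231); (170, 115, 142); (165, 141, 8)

4

(102,94,114): 94²+102² = 19240 > 12996 = 114² → acute
(270,244,270): 244²+270² = 132436 > 72900 = 270² → acute
(236,240,231): 231²+236² = 109057 > 57600 = 240² → acute
(170,115,142): 115²+142² = 33389 > 28900 = 170² → acute
(165,141,8): 8+141 ≤ 165, not a triangle
4 of the 5 are acute.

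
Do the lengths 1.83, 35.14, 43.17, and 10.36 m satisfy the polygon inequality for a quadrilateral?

Yes

A quadrilateral exists iff every side is shorter than the sum of the others — equivalently, the longest side is less than the sum of the rest.
Longest side 43.17 < 47.33 (sum of the remaining 3), so yes.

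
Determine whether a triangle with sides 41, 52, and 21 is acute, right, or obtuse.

Compare the square of the longest side to the sum of squares of the other two: 21² + 41² = 2122 < 2704 = 52².

obtuse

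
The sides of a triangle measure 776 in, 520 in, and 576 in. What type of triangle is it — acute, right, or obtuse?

right

Compare the square of the longest side to the sum of squares of the other two: 520² + 576² = 602176 = 776².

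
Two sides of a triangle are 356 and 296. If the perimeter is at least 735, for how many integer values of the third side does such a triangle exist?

569

Triangle inequality: 60 < x < 652. Perimeter ≥ 735 gives x ≥ 735 − 356 − 296 = 83.
So 83 ≤ x < 652; integers 83 through 651: 569 values.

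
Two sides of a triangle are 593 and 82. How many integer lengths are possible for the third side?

163

The third side lies in the open interval (511, 675).
Integers from 512 to 674 inclusive: 674 − 512 + 1 = 163.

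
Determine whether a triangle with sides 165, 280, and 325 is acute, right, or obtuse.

right

Compare the square of the longest side to the sum of squares of the other two: 165² + 280² = 105625 = 325².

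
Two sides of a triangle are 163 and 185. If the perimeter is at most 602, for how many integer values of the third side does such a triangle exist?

232

Triangle inequality: 22 < x < 348. Perimeter ≤ 602 gives x ≤ 602 − 163 − 185 = 254.
So 22 < x ≤ 254; integers 23 through 254: 232 values.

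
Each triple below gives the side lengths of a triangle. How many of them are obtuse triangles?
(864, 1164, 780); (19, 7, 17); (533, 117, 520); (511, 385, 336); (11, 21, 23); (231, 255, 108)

1

(864,1164,780): 780²+864² = 1354896 = 1164² → right
(19,7,17): 7²+17² = 338 < 361 = 19² → obtuse
(533,117,520): 117²+520² = 284089 = 533² → right
(511,385,336): 336²+385² = 261121 = 511² → right
(11,21,23): 11²+21² = 562 > 529 = 23² → acute
(231,255,108): 108²+231² = 65025 = 255² → right
1 of the 6 is obtuse.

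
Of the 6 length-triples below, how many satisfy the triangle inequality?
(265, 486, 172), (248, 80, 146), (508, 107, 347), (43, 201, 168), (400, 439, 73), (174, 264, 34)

2

(172,265,486): 172+265 ≤ 486 → not valid
(80,146,248): 80+146 ≤ 248 → not valid
(107,347,508): 107+347 ≤ 508 → not valid
(43,168,201): 43+168 > 201 → valid
(73,400,439): 73+400 > 439 → valid
(34,174,264): 34+174 ≤ 264 → not valid
2 of the 6 triples form a triangle.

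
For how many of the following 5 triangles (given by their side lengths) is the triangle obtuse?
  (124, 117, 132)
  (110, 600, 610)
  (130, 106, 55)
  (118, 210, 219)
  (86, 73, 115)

(124,117,132): 117²+124² = 29065 > 17424 = 132² → acute
(110,600,610): 110²+600² = 372100 = 610² → right
(130,106,55): 55²+106² = 14261 < 16900 = 130² → obtuse
(118,210,219): 118²+210² = 58024 > 47961 = 219² → acute
(86,73,115): 73²+86² = 12725 < 13225 = 115² → obtuse
2 of the 5 are obtuse.

2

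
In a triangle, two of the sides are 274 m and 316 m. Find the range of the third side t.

42 < t < 590

By the triangle inequality, t must be less than 274 + 316 = 590 and greater than |274 − 316| = 42.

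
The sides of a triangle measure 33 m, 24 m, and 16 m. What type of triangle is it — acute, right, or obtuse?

obtuse

Compare the square of the longest side to the sum of squares of the other two: 16² + 24² = 832 < 1089 = 33².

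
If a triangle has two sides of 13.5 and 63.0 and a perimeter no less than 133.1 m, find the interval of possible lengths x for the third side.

56.6 ≤ x < 76.5 m

Triangle inequality alone gives 49.5 < x < 76.5.
The perimeter condition gives x ≥ 133.1 − 13.5 − 63.0 = 56.6.
Intersecting the two: 56.6 ≤ x < 76.5.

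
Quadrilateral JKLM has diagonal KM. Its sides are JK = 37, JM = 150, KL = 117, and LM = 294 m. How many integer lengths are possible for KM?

9

From triangle JKM: 113 < KM < 187.
From triangle LKM: 177 < KM < 411.
Intersection: 177 < KM < 187, so integers 178 through 186: 9 values.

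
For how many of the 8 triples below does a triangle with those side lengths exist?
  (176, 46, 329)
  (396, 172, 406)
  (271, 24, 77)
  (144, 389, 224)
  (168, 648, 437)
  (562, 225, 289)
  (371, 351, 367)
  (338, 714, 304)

2

(46,176,329): 46+176 ≤ 329 → not valid
(172,396,406): 172+396 > 406 → valid
(24,77,271): 24+77 ≤ 271 → not valid
(144,224,389): 144+224 ≤ 389 → not valid
(168,437,648): 168+437 ≤ 648 → not valid
(225,289,562): 225+289 ≤ 562 → not valid
(351,367,371): 351+367 > 371 → valid
(304,338,714): 304+338 ≤ 714 → not valid
2 of the 8 triples form a triangle.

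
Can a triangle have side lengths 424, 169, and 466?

Yes

The longest side is 466, and the other two sum to 593.
Since 593 > 466, the triangle inequality holds.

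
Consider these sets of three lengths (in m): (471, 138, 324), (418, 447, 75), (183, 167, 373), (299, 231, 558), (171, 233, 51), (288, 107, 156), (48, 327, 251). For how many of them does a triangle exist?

(138,324,471): 138+324 ≤ 471 → not valid
(75,418,447): 75+418 > 447 → valid
(167,183,373): 167+183 ≤ 373 → not valid
(231,299,558): 231+299 ≤ 558 → not valid
(51,171,233): 51+171 ≤ 233 → not valid
(107,156,288): 107+156 ≤ 288 → not valid
(48,251,327): 48+251 ≤ 327 → not valid
1 of the 7 triples forms a triangle.

1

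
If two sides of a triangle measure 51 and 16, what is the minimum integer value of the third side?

The third side must be strictly greater than |51 − 16| = 35.
The smallest integer above 35 is 36.

36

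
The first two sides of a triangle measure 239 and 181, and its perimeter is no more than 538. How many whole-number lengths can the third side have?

60

Triangle inequality: 58 < x < 420. Perimeter ≤ 538 gives x ≤ 538 − 239 − 181 = 118.
So 58 < x ≤ 118; integers 59 through 118: 60 values.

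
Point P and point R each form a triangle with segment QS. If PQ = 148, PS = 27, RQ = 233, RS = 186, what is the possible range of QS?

From triangle PQS: |148 − 27| < QS < 148 + 27, i.e. 121 < QS < 175.
From triangle RQS: 47 < QS < 419.
Both must hold, so QS lies in the intersection.

121 < QS < 175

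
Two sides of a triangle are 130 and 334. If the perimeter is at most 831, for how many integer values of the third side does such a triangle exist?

Triangle inequality: 204 < x < 464. Perimeter ≤ 831 gives x ≤ 831 − 130 − 334 = 367.
So 204 < x ≤ 367; integers 205 through 367: 163 values.

163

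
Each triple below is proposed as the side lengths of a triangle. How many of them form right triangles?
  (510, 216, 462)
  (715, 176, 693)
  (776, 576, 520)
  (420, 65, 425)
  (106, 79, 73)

4

(510,216,462): 216²+462² = 260100 = 510² → right
(715,176,693): 176²+693² = 511225 = 715² → right
(776,576,520): 520²+576² = 602176 = 776² → right
(420,65,425): 65²+420² = 180625 = 425² → right
(106,79,73): 73²+79² = 11570 > 11236 = 106² → acute
4 of the 5 are right.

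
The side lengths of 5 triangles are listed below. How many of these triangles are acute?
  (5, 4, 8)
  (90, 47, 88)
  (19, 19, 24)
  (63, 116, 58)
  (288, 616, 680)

(5,4,8): 4²+5² = 41 < 64 = 8² → obtuse
(90,47,88): 47²+88² = 9953 > 8100 = 90² → acute
(19,19,24): 19²+19² = 722 > 576 = 24² → acute
(63,116,58): 58²+63² = 7333 < 13456 = 116² → obtuse
(288,616,680): 288²+616² = 462400 = 680² → right
2 of the 5 are acute.

2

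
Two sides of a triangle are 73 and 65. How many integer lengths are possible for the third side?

129

The third side lies in the open interval (8, 138).
Integers from 9 to 137 inclusive: 137 − 9 + 1 = 129.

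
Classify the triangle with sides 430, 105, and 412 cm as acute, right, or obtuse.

Compare the square of the longest side to the sum of squares of the other two: 105² + 412² = 180769 < 184900 = 430².

obtuse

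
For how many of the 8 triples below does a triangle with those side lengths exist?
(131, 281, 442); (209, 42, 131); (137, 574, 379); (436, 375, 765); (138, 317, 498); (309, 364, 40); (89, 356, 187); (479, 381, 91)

(131,281,442): 131+281 ≤ 442 → not valid
(42,131,209): 42+131 ≤ 209 → not valid
(137,379,574): 137+379 ≤ 574 → not valid
(375,436,765): 375+436 > 765 → valid
(138,317,498): 138+317 ≤ 498 → not valid
(40,309,364): 40+309 ≤ 364 → not valid
(89,187,356): 89+187 ≤ 356 → not valid
(91,381,479): 91+381 ≤ 479 → not valid
1 of the 8 triples forms a triangle.

1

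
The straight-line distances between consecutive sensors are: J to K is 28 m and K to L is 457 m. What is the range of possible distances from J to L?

By the triangle inequality, |28 − 457| ≤ JL ≤ 28 + 457.

429 ≤ JL ≤ 485 m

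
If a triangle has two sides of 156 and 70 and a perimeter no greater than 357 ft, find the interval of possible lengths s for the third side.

86 < s ≤ 131

Triangle inequality alone gives 86 < s < 226.
The perimeter condition gives s ≤ 357 − 156 − 70 = 131.
Intersecting the two: 86 < s ≤ 131.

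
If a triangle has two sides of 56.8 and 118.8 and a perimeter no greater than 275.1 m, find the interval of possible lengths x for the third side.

62.0 < x ≤ 99.5

Triangle inequality alone gives 62.0 < x < 175.6.
The perimeter condition gives x ≤ 275.1 − 56.8 − 118.8 = 99.5.
Intersecting the two: 62.0 < x ≤ 99.5.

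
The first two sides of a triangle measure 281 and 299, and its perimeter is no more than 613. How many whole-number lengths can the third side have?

Triangle inequality: 18 < x < 580. Perimeter ≤ 613 gives x ≤ 613 − 281 − 299 = 33.
So 18 < x ≤ 33; integers 19 through 33: 15 values.

15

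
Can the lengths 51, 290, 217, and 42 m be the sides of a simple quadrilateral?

Yes

A quadrilateral exists iff every side is shorter than the sum of the others — equivalently, the longest side is less than the sum of the rest.
Longest side 290 < 310 (sum of the remaining 3), so yes.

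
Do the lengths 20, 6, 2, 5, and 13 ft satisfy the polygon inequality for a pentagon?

Yes

A pentagon exists iff every side is shorter than the sum of the others — equivalently, the longest side is less than the sum of the rest.
Longest side 20 < 26 (sum of the remaining 4), so yes.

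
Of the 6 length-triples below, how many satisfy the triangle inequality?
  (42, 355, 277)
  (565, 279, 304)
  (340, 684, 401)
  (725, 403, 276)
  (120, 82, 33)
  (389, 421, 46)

3

(42,277,355): 42+277 ≤ 355 → not valid
(279,304,565): 279+304 > 565 → valid
(340,401,684): 340+401 > 684 → valid
(276,403,725): 276+403 ≤ 725 → not valid
(33,82,120): 33+82 ≤ 120 → not valid
(46,389,421): 46+389 > 421 → valid
3 of the 6 triples form a triangle.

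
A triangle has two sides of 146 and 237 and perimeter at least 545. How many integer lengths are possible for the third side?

221

Triangle inequality: 91 < x < 383. Perimeter ≥ 545 gives x ≥ 545 − 146 − 237 = 162.
So 162 ≤ x < 383; integers 162 through 382: 221 values.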